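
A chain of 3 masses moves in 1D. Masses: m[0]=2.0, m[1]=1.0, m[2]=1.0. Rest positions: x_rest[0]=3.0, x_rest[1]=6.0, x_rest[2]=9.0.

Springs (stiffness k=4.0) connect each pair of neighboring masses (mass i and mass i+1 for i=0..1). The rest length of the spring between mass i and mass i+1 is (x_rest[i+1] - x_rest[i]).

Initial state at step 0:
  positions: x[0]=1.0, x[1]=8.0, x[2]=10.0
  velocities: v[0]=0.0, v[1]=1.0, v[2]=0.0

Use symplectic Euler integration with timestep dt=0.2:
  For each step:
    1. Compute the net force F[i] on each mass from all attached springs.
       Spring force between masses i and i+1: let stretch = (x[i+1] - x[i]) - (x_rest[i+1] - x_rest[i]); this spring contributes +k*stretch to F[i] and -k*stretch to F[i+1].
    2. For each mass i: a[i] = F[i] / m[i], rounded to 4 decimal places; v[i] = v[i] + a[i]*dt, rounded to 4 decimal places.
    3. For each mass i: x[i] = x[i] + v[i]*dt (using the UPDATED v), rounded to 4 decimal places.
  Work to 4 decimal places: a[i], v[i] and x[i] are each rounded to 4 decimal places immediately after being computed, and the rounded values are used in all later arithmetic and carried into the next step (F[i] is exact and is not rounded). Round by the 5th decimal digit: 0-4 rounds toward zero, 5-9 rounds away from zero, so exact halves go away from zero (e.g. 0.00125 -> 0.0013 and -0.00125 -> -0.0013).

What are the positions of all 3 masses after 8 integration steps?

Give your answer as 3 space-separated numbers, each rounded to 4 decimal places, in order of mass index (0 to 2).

Answer: 4.1988 6.9163 6.2861

Derivation:
Step 0: x=[1.0000 8.0000 10.0000] v=[0.0000 1.0000 0.0000]
Step 1: x=[1.3200 7.4000 10.1600] v=[1.6000 -3.0000 0.8000]
Step 2: x=[1.8864 6.2688 10.3584] v=[2.8320 -5.6560 0.9920]
Step 3: x=[2.5634 5.0908 10.3825] v=[3.3850 -5.8902 0.1203]
Step 4: x=[3.2026 4.3550 10.0399] v=[3.1960 -3.6788 -1.7131]
Step 5: x=[3.6940 4.3444 9.2677] v=[2.4570 -0.0528 -3.8610]
Step 6: x=[3.9974 5.0175 8.1878] v=[1.5172 3.3655 -5.3996]
Step 7: x=[4.1424 6.0346 7.0806] v=[0.7252 5.0857 -5.5358]
Step 8: x=[4.1988 6.9163 6.2861] v=[0.2821 4.4087 -3.9726]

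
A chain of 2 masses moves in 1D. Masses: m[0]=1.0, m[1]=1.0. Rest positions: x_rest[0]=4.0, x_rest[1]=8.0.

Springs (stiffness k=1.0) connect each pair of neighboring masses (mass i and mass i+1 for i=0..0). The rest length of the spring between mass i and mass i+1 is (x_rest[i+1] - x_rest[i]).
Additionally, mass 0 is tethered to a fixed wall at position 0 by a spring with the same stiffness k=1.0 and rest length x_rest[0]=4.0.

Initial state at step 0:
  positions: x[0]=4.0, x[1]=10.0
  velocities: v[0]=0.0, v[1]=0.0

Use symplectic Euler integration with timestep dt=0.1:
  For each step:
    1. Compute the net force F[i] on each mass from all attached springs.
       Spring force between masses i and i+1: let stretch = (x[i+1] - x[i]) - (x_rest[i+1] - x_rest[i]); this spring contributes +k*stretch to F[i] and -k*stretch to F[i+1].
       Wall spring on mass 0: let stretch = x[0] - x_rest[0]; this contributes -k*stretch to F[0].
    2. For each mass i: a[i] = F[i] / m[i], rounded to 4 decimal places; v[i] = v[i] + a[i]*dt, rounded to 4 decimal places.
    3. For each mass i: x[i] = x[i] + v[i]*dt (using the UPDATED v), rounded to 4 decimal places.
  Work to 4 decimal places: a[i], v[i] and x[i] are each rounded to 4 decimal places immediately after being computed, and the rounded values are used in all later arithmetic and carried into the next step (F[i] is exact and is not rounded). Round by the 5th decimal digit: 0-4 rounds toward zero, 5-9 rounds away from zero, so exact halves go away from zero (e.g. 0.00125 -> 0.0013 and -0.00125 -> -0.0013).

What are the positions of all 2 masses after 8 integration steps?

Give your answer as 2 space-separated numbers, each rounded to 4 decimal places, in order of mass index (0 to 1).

Step 0: x=[4.0000 10.0000] v=[0.0000 0.0000]
Step 1: x=[4.0200 9.9800] v=[0.2000 -0.2000]
Step 2: x=[4.0594 9.9404] v=[0.3940 -0.3960]
Step 3: x=[4.1170 9.8820] v=[0.5762 -0.5841]
Step 4: x=[4.1911 9.8059] v=[0.7410 -0.7606]
Step 5: x=[4.2794 9.7137] v=[0.8834 -0.9221]
Step 6: x=[4.3793 9.6072] v=[0.9989 -1.0655]
Step 7: x=[4.4877 9.4884] v=[1.0838 -1.1883]
Step 8: x=[4.6012 9.3596] v=[1.1351 -1.2884]

Answer: 4.6012 9.3596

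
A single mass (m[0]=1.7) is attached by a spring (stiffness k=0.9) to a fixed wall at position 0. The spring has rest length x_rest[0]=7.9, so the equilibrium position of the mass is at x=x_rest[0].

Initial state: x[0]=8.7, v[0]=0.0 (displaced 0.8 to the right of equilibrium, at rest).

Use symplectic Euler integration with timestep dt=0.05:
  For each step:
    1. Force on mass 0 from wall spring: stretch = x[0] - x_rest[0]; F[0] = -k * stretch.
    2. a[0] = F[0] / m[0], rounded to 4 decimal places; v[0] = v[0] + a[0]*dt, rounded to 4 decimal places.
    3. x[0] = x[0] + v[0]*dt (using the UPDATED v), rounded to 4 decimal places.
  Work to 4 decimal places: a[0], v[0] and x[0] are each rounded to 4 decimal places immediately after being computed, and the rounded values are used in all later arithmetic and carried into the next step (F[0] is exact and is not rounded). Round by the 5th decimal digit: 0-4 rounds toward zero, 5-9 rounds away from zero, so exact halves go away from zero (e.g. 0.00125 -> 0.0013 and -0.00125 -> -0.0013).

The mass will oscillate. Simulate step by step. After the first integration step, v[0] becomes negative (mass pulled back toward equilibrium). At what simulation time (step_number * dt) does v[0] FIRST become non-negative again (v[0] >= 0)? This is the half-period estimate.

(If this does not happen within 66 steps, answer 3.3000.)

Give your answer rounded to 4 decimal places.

Answer: 3.3000

Derivation:
Step 0: x=[8.7000] v=[0.0000]
Step 1: x=[8.6989] v=[-0.0212]
Step 2: x=[8.6968] v=[-0.0423]
Step 3: x=[8.6936] v=[-0.0634]
Step 4: x=[8.6894] v=[-0.0844]
Step 5: x=[8.6841] v=[-0.1053]
Step 6: x=[8.6778] v=[-0.1261]
Step 7: x=[8.6705] v=[-0.1467]
Step 8: x=[8.6621] v=[-0.1671]
Step 9: x=[8.6527] v=[-0.1873]
Step 10: x=[8.6423] v=[-0.2072]
Step 11: x=[8.6310] v=[-0.2269]
Step 12: x=[8.6187] v=[-0.2463]
Step 13: x=[8.6054] v=[-0.2653]
Step 14: x=[8.5912] v=[-0.2840]
Step 15: x=[8.5761] v=[-0.3023]
Step 16: x=[8.5601] v=[-0.3202]
Step 17: x=[8.5432] v=[-0.3377]
Step 18: x=[8.5255] v=[-0.3547]
Step 19: x=[8.5069] v=[-0.3713]
Step 20: x=[8.4875] v=[-0.3874]
Step 21: x=[8.4674] v=[-0.4030]
Step 22: x=[8.4465] v=[-0.4180]
Step 23: x=[8.4249] v=[-0.4325]
Step 24: x=[8.4026] v=[-0.4464]
Step 25: x=[8.3796] v=[-0.4597]
Step 26: x=[8.3560] v=[-0.4724]
Step 27: x=[8.3318] v=[-0.4845]
Step 28: x=[8.3070] v=[-0.4959]
Step 29: x=[8.2817] v=[-0.5067]
Step 30: x=[8.2559] v=[-0.5168]
Step 31: x=[8.2296] v=[-0.5262]
Step 32: x=[8.2029] v=[-0.5349]
Step 33: x=[8.1758] v=[-0.5429]
Step 34: x=[8.1483] v=[-0.5502]
Step 35: x=[8.1205] v=[-0.5568]
Step 36: x=[8.0924] v=[-0.5626]
Step 37: x=[8.0640] v=[-0.5677]
Step 38: x=[8.0354] v=[-0.5720]
Step 39: x=[8.0066] v=[-0.5756]
Step 40: x=[7.9777] v=[-0.5784]
Step 41: x=[7.9487] v=[-0.5805]
Step 42: x=[7.9196] v=[-0.5818]
Step 43: x=[7.8905] v=[-0.5823]
Step 44: x=[7.8614] v=[-0.5821]
Step 45: x=[7.8323] v=[-0.5811]
Step 46: x=[7.8033] v=[-0.5793]
Step 47: x=[7.7745] v=[-0.5767]
Step 48: x=[7.7458] v=[-0.5734]
Step 49: x=[7.7173] v=[-0.5693]
Step 50: x=[7.6891] v=[-0.5645]
Step 51: x=[7.6612] v=[-0.5589]
Step 52: x=[7.6336] v=[-0.5526]
Step 53: x=[7.6063] v=[-0.5456]
Step 54: x=[7.5794] v=[-0.5378]
Step 55: x=[7.5529] v=[-0.5293]
Step 56: x=[7.5269] v=[-0.5201]
Step 57: x=[7.5014] v=[-0.5102]
Step 58: x=[7.4764] v=[-0.4997]
Step 59: x=[7.4520] v=[-0.4885]
Step 60: x=[7.4282] v=[-0.4766]
Step 61: x=[7.4050] v=[-0.4641]
Step 62: x=[7.3825] v=[-0.4510]
Step 63: x=[7.3606] v=[-0.4373]
Step 64: x=[7.3395] v=[-0.4230]
Step 65: x=[7.3191] v=[-0.4082]
Step 66: x=[7.2995] v=[-0.3928]
v[0] did not become non-negative within 66 steps; using fallback time=3.3000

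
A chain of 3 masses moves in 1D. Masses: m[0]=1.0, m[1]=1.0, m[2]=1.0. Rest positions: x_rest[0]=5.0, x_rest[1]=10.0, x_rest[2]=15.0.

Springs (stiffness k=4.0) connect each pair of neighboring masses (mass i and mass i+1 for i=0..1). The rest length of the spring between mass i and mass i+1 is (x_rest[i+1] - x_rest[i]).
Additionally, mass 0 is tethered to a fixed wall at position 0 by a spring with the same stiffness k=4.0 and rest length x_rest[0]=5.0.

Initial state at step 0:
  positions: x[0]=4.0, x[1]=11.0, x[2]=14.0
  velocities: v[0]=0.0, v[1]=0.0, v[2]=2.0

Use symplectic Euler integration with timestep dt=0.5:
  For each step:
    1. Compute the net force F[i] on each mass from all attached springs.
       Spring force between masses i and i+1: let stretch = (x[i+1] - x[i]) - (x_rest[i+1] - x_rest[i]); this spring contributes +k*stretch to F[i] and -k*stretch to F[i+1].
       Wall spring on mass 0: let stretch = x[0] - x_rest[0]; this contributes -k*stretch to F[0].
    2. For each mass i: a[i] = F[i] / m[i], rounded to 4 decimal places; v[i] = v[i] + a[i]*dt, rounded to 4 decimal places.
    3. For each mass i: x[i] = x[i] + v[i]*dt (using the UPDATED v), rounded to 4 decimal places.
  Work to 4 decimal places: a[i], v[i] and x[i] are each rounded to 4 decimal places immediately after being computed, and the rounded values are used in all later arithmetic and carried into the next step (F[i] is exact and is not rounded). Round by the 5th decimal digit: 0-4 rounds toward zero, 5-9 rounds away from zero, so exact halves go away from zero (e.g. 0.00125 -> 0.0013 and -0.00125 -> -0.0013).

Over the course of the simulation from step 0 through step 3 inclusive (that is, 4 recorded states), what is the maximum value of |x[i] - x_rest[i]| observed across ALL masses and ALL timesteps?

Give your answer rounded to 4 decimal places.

Step 0: x=[4.0000 11.0000 14.0000] v=[0.0000 0.0000 2.0000]
Step 1: x=[7.0000 7.0000 17.0000] v=[6.0000 -8.0000 6.0000]
Step 2: x=[3.0000 13.0000 15.0000] v=[-8.0000 12.0000 -4.0000]
Step 3: x=[6.0000 11.0000 16.0000] v=[6.0000 -4.0000 2.0000]
Max displacement = 3.0000

Answer: 3.0000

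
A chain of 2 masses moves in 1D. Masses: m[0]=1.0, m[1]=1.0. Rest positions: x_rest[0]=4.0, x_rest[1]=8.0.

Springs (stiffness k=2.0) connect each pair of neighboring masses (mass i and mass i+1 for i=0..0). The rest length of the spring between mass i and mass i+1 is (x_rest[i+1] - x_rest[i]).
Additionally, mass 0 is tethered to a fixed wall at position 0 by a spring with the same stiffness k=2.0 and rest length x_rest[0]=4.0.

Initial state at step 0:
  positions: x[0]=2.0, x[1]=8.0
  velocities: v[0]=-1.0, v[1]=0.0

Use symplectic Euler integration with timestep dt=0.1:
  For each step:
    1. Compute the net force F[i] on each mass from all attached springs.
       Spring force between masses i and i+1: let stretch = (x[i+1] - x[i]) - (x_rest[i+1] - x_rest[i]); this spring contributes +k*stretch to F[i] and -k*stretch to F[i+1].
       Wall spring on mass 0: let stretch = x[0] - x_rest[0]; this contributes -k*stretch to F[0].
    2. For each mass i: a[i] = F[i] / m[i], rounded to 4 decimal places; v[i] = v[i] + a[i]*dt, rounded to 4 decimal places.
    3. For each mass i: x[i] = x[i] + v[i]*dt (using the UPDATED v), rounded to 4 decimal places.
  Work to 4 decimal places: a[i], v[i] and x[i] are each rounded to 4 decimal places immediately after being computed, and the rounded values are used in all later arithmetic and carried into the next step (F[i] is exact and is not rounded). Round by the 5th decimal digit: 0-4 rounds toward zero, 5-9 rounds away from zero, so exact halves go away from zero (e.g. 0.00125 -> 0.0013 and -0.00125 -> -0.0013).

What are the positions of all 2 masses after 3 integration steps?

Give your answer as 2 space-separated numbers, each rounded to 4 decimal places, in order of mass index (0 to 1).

Answer: 2.1760 7.7640

Derivation:
Step 0: x=[2.0000 8.0000] v=[-1.0000 0.0000]
Step 1: x=[1.9800 7.9600] v=[-0.2000 -0.4000]
Step 2: x=[2.0400 7.8804] v=[0.6000 -0.7960]
Step 3: x=[2.1760 7.7640] v=[1.3601 -1.1641]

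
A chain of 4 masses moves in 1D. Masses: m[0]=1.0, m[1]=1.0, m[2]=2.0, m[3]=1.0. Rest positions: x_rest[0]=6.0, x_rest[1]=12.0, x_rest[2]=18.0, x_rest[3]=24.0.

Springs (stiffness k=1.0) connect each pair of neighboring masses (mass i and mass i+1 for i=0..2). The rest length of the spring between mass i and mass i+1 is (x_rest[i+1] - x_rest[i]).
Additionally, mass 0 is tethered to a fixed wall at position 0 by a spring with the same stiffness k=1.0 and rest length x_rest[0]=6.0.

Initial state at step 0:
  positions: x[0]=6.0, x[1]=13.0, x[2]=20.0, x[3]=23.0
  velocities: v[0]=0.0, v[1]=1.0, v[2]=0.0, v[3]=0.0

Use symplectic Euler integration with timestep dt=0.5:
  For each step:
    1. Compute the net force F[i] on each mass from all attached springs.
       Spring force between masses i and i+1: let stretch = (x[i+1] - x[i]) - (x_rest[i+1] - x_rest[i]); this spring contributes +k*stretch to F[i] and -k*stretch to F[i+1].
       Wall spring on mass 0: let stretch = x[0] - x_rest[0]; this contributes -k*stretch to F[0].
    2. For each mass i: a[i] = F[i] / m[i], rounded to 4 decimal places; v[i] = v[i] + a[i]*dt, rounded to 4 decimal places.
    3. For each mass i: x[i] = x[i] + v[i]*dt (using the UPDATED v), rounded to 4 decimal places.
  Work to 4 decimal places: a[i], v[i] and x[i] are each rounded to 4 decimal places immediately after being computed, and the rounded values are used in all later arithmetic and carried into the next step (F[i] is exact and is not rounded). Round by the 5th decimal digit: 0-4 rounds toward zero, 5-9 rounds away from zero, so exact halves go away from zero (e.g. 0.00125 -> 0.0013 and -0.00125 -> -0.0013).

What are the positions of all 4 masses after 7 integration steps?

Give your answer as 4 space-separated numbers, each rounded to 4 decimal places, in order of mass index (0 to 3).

Step 0: x=[6.0000 13.0000 20.0000 23.0000] v=[0.0000 1.0000 0.0000 0.0000]
Step 1: x=[6.2500 13.5000 19.5000 23.7500] v=[0.5000 1.0000 -1.0000 1.5000]
Step 2: x=[6.7500 13.6875 18.7813 24.9375] v=[1.0000 0.3750 -1.4375 2.3750]
Step 3: x=[7.2969 13.4141 18.1954 26.0860] v=[1.0938 -0.5469 -1.1719 2.2969]
Step 4: x=[7.5489 12.8067 17.9981 26.7618] v=[0.5040 -1.2149 -0.3946 1.3516]
Step 5: x=[7.2281 12.1827 18.2474 26.7467] v=[-0.6416 -1.2481 0.4985 -0.0303]
Step 6: x=[6.3389 11.8362 18.8010 26.1067] v=[-1.7784 -0.6931 1.1072 -1.2800]
Step 7: x=[5.2393 11.8566 19.3973 25.1403] v=[-2.1992 0.0407 1.1925 -1.9329]

Answer: 5.2393 11.8566 19.3973 25.1403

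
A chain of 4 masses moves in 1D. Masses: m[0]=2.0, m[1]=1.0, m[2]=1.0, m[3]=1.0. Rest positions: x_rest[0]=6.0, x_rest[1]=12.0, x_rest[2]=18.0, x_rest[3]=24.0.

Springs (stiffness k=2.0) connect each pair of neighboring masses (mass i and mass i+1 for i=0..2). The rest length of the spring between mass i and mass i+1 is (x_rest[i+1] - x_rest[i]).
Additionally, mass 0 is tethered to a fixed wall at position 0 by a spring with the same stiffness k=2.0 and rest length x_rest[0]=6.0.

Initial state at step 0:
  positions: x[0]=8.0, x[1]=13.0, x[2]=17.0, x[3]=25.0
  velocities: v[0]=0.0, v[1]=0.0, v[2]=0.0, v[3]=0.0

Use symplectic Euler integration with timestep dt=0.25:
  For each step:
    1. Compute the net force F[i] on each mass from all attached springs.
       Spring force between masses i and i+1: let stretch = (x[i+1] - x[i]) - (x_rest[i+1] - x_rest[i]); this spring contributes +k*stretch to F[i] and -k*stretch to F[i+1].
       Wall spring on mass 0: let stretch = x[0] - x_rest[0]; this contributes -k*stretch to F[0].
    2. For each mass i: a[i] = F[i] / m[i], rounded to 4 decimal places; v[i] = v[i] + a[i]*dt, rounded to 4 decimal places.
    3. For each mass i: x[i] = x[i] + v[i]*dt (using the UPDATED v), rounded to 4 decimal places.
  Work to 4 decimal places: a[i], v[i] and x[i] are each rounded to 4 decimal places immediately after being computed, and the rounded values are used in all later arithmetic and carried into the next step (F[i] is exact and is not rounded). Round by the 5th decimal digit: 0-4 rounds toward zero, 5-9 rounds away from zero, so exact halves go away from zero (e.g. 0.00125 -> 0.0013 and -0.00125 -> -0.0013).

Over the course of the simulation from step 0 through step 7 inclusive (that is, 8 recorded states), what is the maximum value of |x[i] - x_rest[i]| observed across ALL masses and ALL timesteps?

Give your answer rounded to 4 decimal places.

Step 0: x=[8.0000 13.0000 17.0000 25.0000] v=[0.0000 0.0000 0.0000 0.0000]
Step 1: x=[7.8125 12.8750 17.5000 24.7500] v=[-0.7500 -0.5000 2.0000 -1.0000]
Step 2: x=[7.4531 12.6953 18.3281 24.3438] v=[-1.4375 -0.7188 3.3125 -1.6250]
Step 3: x=[6.9556 12.5644 19.2041 23.9356] v=[-1.9902 -0.5235 3.5040 -1.6329]
Step 4: x=[6.3739 12.5624 19.8416 23.6859] v=[-2.3269 -0.0081 2.5499 -0.9987]
Step 5: x=[5.7806 12.6967 20.0497 23.7057] v=[-2.3733 0.5373 0.8325 0.0792]
Step 6: x=[5.2583 12.8857 19.7957 24.0185] v=[-2.0894 0.7558 -1.0160 1.2512]
Step 7: x=[4.8840 12.9850 19.2058 24.5535] v=[-1.4971 0.3971 -2.3596 2.1398]
Max displacement = 2.0497

Answer: 2.0497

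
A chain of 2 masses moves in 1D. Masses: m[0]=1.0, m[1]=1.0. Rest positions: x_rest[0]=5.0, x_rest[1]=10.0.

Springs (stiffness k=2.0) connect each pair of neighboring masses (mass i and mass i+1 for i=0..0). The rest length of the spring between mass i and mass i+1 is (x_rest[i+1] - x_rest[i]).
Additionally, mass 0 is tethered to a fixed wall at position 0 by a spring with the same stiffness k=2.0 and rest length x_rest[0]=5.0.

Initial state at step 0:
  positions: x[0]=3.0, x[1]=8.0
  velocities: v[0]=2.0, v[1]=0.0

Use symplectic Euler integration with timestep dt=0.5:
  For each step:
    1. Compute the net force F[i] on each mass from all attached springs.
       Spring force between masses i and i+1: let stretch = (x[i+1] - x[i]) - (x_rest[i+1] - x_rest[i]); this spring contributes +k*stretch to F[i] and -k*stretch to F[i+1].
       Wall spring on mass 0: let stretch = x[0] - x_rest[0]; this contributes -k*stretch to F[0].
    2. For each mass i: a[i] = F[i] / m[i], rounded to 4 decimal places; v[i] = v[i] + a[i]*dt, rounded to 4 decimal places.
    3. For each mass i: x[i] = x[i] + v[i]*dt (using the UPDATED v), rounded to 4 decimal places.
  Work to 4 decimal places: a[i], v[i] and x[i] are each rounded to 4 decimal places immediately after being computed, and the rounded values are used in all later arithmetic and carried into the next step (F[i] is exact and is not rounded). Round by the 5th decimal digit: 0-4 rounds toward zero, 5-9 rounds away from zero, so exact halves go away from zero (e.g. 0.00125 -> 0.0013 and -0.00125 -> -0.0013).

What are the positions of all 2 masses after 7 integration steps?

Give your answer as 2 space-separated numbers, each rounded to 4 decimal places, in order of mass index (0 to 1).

Answer: 7.7500 11.6563

Derivation:
Step 0: x=[3.0000 8.0000] v=[2.0000 0.0000]
Step 1: x=[5.0000 8.0000] v=[4.0000 0.0000]
Step 2: x=[6.0000 9.0000] v=[2.0000 2.0000]
Step 3: x=[5.5000 11.0000] v=[-1.0000 4.0000]
Step 4: x=[5.0000 12.7500] v=[-1.0000 3.5000]
Step 5: x=[5.8750 13.1250] v=[1.7500 0.7500]
Step 6: x=[7.4375 12.3750] v=[3.1250 -1.5000]
Step 7: x=[7.7500 11.6563] v=[0.6250 -1.4375]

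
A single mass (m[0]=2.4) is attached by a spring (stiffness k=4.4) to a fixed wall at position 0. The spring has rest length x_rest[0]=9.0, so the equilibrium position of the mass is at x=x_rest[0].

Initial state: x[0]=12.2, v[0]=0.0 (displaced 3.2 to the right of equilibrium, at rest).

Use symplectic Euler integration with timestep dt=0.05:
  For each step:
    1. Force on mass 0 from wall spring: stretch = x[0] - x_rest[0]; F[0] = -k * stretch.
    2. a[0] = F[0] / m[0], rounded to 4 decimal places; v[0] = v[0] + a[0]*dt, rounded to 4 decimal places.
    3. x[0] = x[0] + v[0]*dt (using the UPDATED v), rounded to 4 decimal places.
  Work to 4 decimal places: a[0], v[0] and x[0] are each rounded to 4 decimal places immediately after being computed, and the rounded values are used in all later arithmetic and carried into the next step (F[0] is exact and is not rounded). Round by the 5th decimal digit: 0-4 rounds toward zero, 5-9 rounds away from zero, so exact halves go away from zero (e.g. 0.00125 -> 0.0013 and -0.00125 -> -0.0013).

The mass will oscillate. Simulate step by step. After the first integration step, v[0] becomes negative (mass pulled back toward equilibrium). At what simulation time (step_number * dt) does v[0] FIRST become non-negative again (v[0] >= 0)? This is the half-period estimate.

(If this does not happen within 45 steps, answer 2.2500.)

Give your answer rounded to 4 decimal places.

Answer: 2.2500

Derivation:
Step 0: x=[12.2000] v=[0.0000]
Step 1: x=[12.1853] v=[-0.2933]
Step 2: x=[12.1560] v=[-0.5853]
Step 3: x=[12.1123] v=[-0.8746]
Step 4: x=[12.0543] v=[-1.1599]
Step 5: x=[11.9823] v=[-1.4399]
Step 6: x=[11.8966] v=[-1.7133]
Step 7: x=[11.7977] v=[-1.9788]
Step 8: x=[11.6859] v=[-2.2353]
Step 9: x=[11.5618] v=[-2.4815]
Step 10: x=[11.4260] v=[-2.7163]
Step 11: x=[11.2791] v=[-2.9387]
Step 12: x=[11.1217] v=[-3.1476]
Step 13: x=[10.9546] v=[-3.3421]
Step 14: x=[10.7785] v=[-3.5213]
Step 15: x=[10.5943] v=[-3.6843]
Step 16: x=[10.4028] v=[-3.8304]
Step 17: x=[10.2049] v=[-3.9590]
Step 18: x=[10.0014] v=[-4.0695]
Step 19: x=[9.7933] v=[-4.1613]
Step 20: x=[9.5816] v=[-4.2340]
Step 21: x=[9.3672] v=[-4.2873]
Step 22: x=[9.1512] v=[-4.3210]
Step 23: x=[8.9345] v=[-4.3349]
Step 24: x=[8.7181] v=[-4.3289]
Step 25: x=[8.5029] v=[-4.3031]
Step 26: x=[8.2900] v=[-4.2575]
Step 27: x=[8.0804] v=[-4.1924]
Step 28: x=[7.8750] v=[-4.1081]
Step 29: x=[7.6748] v=[-4.0050]
Step 30: x=[7.4806] v=[-3.8835]
Step 31: x=[7.2934] v=[-3.7442]
Step 32: x=[7.1140] v=[-3.5878]
Step 33: x=[6.9433] v=[-3.4149]
Step 34: x=[6.7820] v=[-3.2264]
Step 35: x=[6.6308] v=[-3.0231]
Step 36: x=[6.4905] v=[-2.8059]
Step 37: x=[6.3617] v=[-2.5759]
Step 38: x=[6.2450] v=[-2.3341]
Step 39: x=[6.1409] v=[-2.0816]
Step 40: x=[6.0499] v=[-1.8195]
Step 41: x=[5.9724] v=[-1.5491]
Step 42: x=[5.9088] v=[-1.2716]
Step 43: x=[5.8594] v=[-0.9882]
Step 44: x=[5.8244] v=[-0.7003]
Step 45: x=[5.8039] v=[-0.4092]
v[0] did not become non-negative within 45 steps; using fallback time=2.2500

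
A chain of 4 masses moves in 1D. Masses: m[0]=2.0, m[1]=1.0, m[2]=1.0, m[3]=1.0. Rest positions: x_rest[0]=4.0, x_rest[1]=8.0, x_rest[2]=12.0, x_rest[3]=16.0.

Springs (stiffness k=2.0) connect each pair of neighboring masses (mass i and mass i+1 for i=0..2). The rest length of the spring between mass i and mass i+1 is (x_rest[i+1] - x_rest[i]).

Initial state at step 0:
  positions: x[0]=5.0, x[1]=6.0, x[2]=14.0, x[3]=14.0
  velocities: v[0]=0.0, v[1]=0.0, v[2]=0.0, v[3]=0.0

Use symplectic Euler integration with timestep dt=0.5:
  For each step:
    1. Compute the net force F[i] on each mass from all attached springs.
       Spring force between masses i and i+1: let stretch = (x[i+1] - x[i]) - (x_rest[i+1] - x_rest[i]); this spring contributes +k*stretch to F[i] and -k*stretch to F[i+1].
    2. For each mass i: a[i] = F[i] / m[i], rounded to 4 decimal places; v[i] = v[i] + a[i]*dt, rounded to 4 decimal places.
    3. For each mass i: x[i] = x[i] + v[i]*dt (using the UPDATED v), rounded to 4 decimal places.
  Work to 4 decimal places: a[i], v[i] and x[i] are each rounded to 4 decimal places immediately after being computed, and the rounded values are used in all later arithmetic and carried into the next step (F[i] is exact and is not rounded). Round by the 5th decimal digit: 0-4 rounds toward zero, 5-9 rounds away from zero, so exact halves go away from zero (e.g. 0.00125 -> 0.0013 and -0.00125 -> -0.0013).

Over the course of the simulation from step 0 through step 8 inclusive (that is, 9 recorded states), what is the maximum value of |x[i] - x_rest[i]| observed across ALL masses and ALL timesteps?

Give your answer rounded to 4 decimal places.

Answer: 3.4532

Derivation:
Step 0: x=[5.0000 6.0000 14.0000 14.0000] v=[0.0000 0.0000 0.0000 0.0000]
Step 1: x=[4.2500 9.5000 10.0000 16.0000] v=[-1.5000 7.0000 -8.0000 4.0000]
Step 2: x=[3.8125 10.6250 8.7500 17.0000] v=[-0.8750 2.2500 -2.5000 2.0000]
Step 3: x=[4.0782 7.4063 12.5625 15.8750] v=[0.5313 -6.4375 7.6250 -2.2500]
Step 4: x=[4.1759 5.1016 15.4532 15.0938] v=[0.1954 -4.6094 5.7813 -1.5625]
Step 5: x=[3.5050 7.5099 12.9884 16.4923] v=[-1.3418 4.8165 -4.9297 2.7969]
Step 6: x=[2.8353 10.6550 9.5363 18.1388] v=[-1.3394 6.2901 -6.9043 3.2930]
Step 7: x=[3.1206 9.3309 10.9448 17.4841] v=[0.5705 -2.6483 2.8169 -1.3095]
Step 8: x=[3.9585 5.7086 14.8160 15.5597] v=[1.6757 -7.2447 7.7423 -3.8488]
Max displacement = 3.4532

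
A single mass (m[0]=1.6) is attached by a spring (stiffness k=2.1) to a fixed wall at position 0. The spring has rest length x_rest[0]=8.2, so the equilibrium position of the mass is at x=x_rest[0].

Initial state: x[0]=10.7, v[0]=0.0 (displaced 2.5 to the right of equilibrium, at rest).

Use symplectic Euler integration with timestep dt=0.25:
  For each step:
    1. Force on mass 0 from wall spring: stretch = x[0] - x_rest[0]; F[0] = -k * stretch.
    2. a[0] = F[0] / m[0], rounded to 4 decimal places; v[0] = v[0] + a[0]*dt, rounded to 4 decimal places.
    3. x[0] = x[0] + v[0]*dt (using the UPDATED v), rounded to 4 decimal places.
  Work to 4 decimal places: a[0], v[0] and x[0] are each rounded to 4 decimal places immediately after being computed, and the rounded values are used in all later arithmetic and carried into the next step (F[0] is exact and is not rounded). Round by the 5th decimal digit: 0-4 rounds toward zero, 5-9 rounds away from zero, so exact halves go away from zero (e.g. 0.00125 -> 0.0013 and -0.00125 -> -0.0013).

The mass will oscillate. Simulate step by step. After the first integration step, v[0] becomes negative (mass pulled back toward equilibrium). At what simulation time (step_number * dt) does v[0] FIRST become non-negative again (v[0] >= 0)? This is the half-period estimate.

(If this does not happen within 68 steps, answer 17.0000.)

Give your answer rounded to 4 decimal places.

Step 0: x=[10.7000] v=[0.0000]
Step 1: x=[10.4949] v=[-0.8203]
Step 2: x=[10.1016] v=[-1.5733]
Step 3: x=[9.5523] v=[-2.1973]
Step 4: x=[8.8921] v=[-2.6410]
Step 5: x=[8.1751] v=[-2.8681]
Step 6: x=[7.4601] v=[-2.8599]
Step 7: x=[6.8058] v=[-2.6171]
Step 8: x=[6.2659] v=[-2.1596]
Step 9: x=[5.8847] v=[-1.5250]
Step 10: x=[5.6934] v=[-0.7653]
Step 11: x=[5.7077] v=[0.0572]
First v>=0 after going negative at step 11, time=2.7500

Answer: 2.7500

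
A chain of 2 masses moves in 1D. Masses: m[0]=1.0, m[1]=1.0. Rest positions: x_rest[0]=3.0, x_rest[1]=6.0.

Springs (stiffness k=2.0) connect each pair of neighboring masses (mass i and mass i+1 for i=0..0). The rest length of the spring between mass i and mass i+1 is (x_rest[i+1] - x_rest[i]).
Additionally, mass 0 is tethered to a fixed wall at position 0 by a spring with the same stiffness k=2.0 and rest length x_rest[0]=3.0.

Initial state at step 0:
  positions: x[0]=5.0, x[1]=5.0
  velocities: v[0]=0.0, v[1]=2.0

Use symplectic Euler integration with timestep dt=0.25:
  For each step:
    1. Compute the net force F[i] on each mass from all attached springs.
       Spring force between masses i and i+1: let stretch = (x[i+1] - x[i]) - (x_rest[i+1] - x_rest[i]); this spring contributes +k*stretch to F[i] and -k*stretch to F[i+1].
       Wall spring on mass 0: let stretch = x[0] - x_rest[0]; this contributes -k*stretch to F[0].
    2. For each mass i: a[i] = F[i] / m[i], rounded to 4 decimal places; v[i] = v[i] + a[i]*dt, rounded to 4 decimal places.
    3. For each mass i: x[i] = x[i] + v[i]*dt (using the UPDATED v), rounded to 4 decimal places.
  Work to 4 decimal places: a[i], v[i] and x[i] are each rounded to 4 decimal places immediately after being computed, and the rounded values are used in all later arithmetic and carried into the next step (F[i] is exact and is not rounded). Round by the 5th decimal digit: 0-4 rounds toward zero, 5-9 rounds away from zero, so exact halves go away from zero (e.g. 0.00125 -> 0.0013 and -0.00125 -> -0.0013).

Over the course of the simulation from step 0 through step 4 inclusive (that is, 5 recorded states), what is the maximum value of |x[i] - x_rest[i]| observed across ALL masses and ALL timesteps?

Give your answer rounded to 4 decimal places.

Answer: 2.6126

Derivation:
Step 0: x=[5.0000 5.0000] v=[0.0000 2.0000]
Step 1: x=[4.3750 5.8750] v=[-2.5000 3.5000]
Step 2: x=[3.3906 6.9375] v=[-3.9375 4.2500]
Step 3: x=[2.4258 7.9317] v=[-3.8594 3.9766]
Step 4: x=[1.8460 8.6126] v=[-2.3194 2.7237]
Max displacement = 2.6126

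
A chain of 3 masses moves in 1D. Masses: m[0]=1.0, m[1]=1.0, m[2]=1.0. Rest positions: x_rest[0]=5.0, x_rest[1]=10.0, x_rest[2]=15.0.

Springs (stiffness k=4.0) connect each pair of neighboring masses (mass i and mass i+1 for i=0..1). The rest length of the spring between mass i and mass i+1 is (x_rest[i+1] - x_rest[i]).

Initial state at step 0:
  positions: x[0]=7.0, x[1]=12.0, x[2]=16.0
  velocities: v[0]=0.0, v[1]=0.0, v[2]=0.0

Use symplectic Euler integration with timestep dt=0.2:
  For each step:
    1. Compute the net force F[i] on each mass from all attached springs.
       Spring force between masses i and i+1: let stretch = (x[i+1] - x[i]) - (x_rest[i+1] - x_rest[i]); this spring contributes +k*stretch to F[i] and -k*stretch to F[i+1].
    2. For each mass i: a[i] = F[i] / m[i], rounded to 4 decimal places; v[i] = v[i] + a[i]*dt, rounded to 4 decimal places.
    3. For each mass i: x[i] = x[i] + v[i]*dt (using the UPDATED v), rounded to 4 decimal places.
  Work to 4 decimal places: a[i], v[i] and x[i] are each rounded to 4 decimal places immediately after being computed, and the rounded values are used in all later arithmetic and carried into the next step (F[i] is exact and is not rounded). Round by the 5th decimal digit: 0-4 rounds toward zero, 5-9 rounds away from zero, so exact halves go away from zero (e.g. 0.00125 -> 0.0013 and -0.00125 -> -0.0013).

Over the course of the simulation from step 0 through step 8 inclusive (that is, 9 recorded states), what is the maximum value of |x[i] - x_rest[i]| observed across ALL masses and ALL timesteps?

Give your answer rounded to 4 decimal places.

Step 0: x=[7.0000 12.0000 16.0000] v=[0.0000 0.0000 0.0000]
Step 1: x=[7.0000 11.8400 16.1600] v=[0.0000 -0.8000 0.8000]
Step 2: x=[6.9744 11.5968 16.4288] v=[-0.1280 -1.2160 1.3440]
Step 3: x=[6.8884 11.3871 16.7245] v=[-0.4301 -1.0483 1.4784]
Step 4: x=[6.7222 11.3116 16.9662] v=[-0.8311 -0.3773 1.2085]
Step 5: x=[6.4903 11.4066 17.1032] v=[-1.1596 0.4749 0.6848]
Step 6: x=[6.2450 11.6264 17.1287] v=[-1.2266 1.0991 0.1275]
Step 7: x=[6.0607 11.8656 17.0738] v=[-0.9215 1.1958 -0.2743]
Step 8: x=[6.0052 12.0093 16.9856] v=[-0.2776 0.7184 -0.4409]
Max displacement = 2.1287

Answer: 2.1287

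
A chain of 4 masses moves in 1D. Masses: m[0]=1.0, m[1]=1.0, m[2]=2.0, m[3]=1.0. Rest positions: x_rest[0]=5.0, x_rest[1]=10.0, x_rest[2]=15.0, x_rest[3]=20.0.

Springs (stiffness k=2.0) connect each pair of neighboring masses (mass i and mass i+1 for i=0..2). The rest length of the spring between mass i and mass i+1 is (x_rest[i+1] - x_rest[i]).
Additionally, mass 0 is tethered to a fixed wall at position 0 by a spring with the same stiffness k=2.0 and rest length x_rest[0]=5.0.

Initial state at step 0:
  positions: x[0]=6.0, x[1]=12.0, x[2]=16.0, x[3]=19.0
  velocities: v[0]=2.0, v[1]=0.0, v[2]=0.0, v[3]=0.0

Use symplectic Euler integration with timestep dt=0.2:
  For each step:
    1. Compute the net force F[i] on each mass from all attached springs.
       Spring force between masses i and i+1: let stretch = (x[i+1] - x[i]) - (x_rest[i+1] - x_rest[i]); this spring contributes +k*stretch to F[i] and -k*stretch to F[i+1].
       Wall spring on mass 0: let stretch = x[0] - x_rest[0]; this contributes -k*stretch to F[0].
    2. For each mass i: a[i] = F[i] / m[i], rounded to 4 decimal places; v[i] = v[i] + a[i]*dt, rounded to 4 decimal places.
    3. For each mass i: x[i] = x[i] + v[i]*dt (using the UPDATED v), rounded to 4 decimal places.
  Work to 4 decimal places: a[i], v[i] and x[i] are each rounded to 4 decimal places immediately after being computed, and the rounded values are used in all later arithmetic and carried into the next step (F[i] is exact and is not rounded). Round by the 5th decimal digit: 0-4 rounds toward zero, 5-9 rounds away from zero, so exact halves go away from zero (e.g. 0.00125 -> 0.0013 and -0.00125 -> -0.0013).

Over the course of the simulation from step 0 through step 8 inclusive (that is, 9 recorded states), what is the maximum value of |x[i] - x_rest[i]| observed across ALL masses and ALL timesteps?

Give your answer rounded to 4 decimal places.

Answer: 2.0737

Derivation:
Step 0: x=[6.0000 12.0000 16.0000 19.0000] v=[2.0000 0.0000 0.0000 0.0000]
Step 1: x=[6.4000 11.8400 15.9600 19.1600] v=[2.0000 -0.8000 -0.2000 0.8000]
Step 2: x=[6.7232 11.5744 15.8832 19.4640] v=[1.6160 -1.3280 -0.3840 1.5200]
Step 3: x=[6.8966 11.2654 15.7773 19.8815] v=[0.8672 -1.5450 -0.5296 2.0877]
Step 4: x=[6.8678 10.9678 15.6551 20.3707] v=[-0.1439 -1.4878 -0.6111 2.4460]
Step 5: x=[6.6176 10.7172 15.5340 20.8827] v=[-1.2510 -1.2529 -0.6054 2.5598]
Step 6: x=[6.1660 10.5240 15.4342 21.3668] v=[-2.2582 -0.9660 -0.4990 2.4203]
Step 7: x=[5.5697 10.3750 15.3753 21.7763] v=[-2.9814 -0.7451 -0.2945 2.0473]
Step 8: x=[4.9123 10.2416 15.3724 22.0737] v=[-3.2872 -0.6671 -0.0144 1.4869]
Max displacement = 2.0737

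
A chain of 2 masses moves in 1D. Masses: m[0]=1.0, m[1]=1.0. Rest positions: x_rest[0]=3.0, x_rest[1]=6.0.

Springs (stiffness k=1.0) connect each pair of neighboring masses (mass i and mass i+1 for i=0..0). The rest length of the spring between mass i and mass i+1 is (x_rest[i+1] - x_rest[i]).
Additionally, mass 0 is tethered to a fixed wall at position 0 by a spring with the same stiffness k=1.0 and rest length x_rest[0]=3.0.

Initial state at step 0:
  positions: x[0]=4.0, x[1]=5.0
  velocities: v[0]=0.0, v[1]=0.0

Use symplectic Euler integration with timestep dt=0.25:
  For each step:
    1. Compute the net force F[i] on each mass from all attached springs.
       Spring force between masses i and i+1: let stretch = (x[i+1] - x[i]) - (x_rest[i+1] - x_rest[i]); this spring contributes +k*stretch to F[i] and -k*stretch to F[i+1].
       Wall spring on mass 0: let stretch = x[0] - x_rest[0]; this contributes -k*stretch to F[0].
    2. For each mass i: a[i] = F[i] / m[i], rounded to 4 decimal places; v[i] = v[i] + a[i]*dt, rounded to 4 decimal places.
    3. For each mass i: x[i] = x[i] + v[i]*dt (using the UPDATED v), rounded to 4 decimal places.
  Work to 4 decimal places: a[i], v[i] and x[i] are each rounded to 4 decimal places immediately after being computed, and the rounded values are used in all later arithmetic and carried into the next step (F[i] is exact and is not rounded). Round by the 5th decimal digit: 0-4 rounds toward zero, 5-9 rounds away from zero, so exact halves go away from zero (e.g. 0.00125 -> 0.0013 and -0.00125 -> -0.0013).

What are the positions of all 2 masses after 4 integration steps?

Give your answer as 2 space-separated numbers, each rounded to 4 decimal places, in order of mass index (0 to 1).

Step 0: x=[4.0000 5.0000] v=[0.0000 0.0000]
Step 1: x=[3.8125 5.1250] v=[-0.7500 0.5000]
Step 2: x=[3.4688 5.3555] v=[-1.3750 0.9219]
Step 3: x=[3.0262 5.6556] v=[-1.7705 1.2002]
Step 4: x=[2.5588 5.9788] v=[-1.8697 1.2929]

Answer: 2.5588 5.9788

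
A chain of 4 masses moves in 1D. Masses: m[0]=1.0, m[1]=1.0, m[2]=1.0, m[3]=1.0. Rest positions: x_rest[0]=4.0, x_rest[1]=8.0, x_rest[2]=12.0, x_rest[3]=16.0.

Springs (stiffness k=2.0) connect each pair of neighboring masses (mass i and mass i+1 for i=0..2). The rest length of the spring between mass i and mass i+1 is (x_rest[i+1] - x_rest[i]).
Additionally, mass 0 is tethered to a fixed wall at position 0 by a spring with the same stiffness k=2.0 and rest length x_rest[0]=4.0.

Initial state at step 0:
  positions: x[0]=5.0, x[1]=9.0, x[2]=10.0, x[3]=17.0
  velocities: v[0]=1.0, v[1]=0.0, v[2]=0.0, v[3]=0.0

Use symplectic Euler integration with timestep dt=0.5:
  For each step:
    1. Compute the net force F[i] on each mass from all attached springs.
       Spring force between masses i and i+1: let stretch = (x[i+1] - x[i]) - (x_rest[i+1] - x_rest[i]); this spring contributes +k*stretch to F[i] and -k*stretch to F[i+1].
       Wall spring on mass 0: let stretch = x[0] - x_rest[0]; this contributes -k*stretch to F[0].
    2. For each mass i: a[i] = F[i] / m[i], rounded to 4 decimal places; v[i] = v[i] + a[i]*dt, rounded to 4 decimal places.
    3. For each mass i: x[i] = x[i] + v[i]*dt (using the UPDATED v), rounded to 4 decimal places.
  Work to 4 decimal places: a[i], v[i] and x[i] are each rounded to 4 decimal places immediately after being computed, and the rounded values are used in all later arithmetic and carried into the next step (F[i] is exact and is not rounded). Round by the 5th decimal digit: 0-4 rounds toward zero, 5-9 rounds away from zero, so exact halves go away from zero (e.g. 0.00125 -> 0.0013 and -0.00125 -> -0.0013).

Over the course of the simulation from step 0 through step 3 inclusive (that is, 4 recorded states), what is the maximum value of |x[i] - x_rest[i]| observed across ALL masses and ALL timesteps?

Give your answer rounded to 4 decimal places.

Step 0: x=[5.0000 9.0000 10.0000 17.0000] v=[1.0000 0.0000 0.0000 0.0000]
Step 1: x=[5.0000 7.5000 13.0000 15.5000] v=[0.0000 -3.0000 6.0000 -3.0000]
Step 2: x=[3.7500 7.5000 14.5000 14.7500] v=[-2.5000 0.0000 3.0000 -1.5000]
Step 3: x=[2.5000 9.1250 12.6250 15.8750] v=[-2.5000 3.2500 -3.7500 2.2500]
Max displacement = 2.5000

Answer: 2.5000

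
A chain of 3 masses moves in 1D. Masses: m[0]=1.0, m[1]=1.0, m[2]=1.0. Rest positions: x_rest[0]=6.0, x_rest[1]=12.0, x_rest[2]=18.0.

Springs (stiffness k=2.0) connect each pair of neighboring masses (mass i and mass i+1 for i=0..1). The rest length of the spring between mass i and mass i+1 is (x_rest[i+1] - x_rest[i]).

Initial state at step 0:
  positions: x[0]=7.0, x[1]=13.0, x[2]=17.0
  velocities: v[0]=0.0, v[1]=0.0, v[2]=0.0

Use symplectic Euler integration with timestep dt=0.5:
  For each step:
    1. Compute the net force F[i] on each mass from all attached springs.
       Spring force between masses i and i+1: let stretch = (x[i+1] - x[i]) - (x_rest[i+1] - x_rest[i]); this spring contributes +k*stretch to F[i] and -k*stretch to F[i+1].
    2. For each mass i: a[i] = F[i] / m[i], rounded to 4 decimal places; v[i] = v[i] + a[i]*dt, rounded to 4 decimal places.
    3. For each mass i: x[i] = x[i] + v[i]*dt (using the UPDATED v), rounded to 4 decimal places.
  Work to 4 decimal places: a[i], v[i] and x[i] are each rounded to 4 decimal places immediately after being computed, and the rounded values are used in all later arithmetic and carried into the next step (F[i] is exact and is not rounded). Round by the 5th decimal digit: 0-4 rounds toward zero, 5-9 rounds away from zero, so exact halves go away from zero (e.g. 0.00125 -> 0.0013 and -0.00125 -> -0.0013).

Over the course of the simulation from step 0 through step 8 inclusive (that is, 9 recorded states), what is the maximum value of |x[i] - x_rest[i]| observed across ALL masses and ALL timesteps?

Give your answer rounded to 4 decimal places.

Answer: 1.4063

Derivation:
Step 0: x=[7.0000 13.0000 17.0000] v=[0.0000 0.0000 0.0000]
Step 1: x=[7.0000 12.0000 18.0000] v=[0.0000 -2.0000 2.0000]
Step 2: x=[6.5000 11.5000 19.0000] v=[-1.0000 -1.0000 2.0000]
Step 3: x=[5.5000 12.2500 19.2500] v=[-2.0000 1.5000 0.5000]
Step 4: x=[4.8750 13.1250 19.0000] v=[-1.2500 1.7500 -0.5000]
Step 5: x=[5.3750 12.8125 18.8125] v=[1.0000 -0.6250 -0.3750]
Step 6: x=[6.5938 11.7813 18.6250] v=[2.4375 -2.0625 -0.3750]
Step 7: x=[7.4063 11.5782 18.0157] v=[1.6250 -0.4063 -1.2187]
Step 8: x=[7.3048 12.5079 17.1876] v=[-0.2031 1.8593 -1.6562]
Max displacement = 1.4063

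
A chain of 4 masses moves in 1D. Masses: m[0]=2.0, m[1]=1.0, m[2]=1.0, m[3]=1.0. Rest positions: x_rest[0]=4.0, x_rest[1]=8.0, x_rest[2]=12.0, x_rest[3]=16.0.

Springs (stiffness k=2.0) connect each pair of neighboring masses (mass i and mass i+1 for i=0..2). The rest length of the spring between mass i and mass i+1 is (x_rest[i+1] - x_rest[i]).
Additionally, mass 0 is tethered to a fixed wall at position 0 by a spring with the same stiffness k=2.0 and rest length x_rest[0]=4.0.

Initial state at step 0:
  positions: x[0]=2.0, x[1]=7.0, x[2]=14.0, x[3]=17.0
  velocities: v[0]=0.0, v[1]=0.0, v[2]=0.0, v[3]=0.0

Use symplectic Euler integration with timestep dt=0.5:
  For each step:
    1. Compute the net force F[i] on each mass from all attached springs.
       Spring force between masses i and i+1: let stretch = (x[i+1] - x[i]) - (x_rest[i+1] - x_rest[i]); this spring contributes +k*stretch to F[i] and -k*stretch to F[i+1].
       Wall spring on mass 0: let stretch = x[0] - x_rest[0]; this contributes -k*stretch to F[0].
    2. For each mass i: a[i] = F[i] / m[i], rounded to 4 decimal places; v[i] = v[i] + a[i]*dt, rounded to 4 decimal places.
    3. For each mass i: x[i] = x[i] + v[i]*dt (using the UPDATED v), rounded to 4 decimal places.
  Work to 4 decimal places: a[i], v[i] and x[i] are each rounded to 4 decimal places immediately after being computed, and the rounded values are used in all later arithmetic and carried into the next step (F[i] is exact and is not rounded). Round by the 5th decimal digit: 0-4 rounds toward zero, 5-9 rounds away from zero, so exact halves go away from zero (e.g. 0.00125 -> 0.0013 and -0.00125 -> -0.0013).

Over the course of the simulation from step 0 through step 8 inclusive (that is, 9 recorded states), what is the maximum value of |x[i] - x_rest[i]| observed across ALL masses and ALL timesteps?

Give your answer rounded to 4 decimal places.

Answer: 2.4240

Derivation:
Step 0: x=[2.0000 7.0000 14.0000 17.0000] v=[0.0000 0.0000 0.0000 0.0000]
Step 1: x=[2.7500 8.0000 12.0000 17.5000] v=[1.5000 2.0000 -4.0000 1.0000]
Step 2: x=[4.1250 8.3750 10.7500 17.2500] v=[2.7500 0.7500 -2.5000 -0.5000]
Step 3: x=[5.5313 7.8125 11.5625 15.7500] v=[2.8125 -1.1250 1.6250 -3.0000]
Step 4: x=[6.1251 7.9844 12.5938 14.1563] v=[1.1875 0.3438 2.0625 -3.1875]
Step 5: x=[5.6524 9.5314 12.1016 13.7813] v=[-0.9454 3.0939 -0.9844 -0.7500]
Step 6: x=[4.7364 10.4240 11.1642 14.5665] v=[-1.8321 1.7851 -1.8749 1.5703]
Step 7: x=[4.0582 8.8429 11.5578 15.6505] v=[-1.3565 -3.1623 0.7872 2.1680]
Step 8: x=[3.5616 6.2269 12.6403 16.6882] v=[-0.9933 -5.2321 2.1650 2.0753]
Max displacement = 2.4240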